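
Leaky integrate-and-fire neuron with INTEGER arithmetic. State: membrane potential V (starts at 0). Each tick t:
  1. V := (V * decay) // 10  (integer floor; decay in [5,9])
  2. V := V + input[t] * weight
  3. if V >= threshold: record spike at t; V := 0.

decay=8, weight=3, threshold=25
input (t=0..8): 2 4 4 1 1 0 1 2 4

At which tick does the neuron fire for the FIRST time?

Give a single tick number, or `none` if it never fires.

t=0: input=2 -> V=6
t=1: input=4 -> V=16
t=2: input=4 -> V=24
t=3: input=1 -> V=22
t=4: input=1 -> V=20
t=5: input=0 -> V=16
t=6: input=1 -> V=15
t=7: input=2 -> V=18
t=8: input=4 -> V=0 FIRE

Answer: 8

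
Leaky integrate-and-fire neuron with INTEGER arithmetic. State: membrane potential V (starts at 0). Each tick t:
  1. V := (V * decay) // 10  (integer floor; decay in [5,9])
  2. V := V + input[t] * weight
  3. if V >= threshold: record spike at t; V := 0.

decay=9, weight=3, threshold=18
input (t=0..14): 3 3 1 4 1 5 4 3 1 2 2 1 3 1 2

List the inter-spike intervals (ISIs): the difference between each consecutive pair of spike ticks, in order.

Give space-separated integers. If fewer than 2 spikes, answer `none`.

Answer: 3 2 5

Derivation:
t=0: input=3 -> V=9
t=1: input=3 -> V=17
t=2: input=1 -> V=0 FIRE
t=3: input=4 -> V=12
t=4: input=1 -> V=13
t=5: input=5 -> V=0 FIRE
t=6: input=4 -> V=12
t=7: input=3 -> V=0 FIRE
t=8: input=1 -> V=3
t=9: input=2 -> V=8
t=10: input=2 -> V=13
t=11: input=1 -> V=14
t=12: input=3 -> V=0 FIRE
t=13: input=1 -> V=3
t=14: input=2 -> V=8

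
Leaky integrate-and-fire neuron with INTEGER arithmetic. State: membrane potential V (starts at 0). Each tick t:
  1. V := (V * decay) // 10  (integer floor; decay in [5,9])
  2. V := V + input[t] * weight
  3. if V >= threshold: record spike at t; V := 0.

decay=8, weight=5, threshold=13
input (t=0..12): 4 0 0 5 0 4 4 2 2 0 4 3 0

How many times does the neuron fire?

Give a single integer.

Answer: 7

Derivation:
t=0: input=4 -> V=0 FIRE
t=1: input=0 -> V=0
t=2: input=0 -> V=0
t=3: input=5 -> V=0 FIRE
t=4: input=0 -> V=0
t=5: input=4 -> V=0 FIRE
t=6: input=4 -> V=0 FIRE
t=7: input=2 -> V=10
t=8: input=2 -> V=0 FIRE
t=9: input=0 -> V=0
t=10: input=4 -> V=0 FIRE
t=11: input=3 -> V=0 FIRE
t=12: input=0 -> V=0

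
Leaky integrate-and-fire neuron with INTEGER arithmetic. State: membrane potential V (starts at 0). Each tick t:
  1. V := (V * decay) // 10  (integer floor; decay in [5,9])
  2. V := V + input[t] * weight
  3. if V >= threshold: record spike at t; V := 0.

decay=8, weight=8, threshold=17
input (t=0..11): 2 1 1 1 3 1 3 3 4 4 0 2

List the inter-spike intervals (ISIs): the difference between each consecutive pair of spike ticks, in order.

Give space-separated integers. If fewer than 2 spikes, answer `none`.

t=0: input=2 -> V=16
t=1: input=1 -> V=0 FIRE
t=2: input=1 -> V=8
t=3: input=1 -> V=14
t=4: input=3 -> V=0 FIRE
t=5: input=1 -> V=8
t=6: input=3 -> V=0 FIRE
t=7: input=3 -> V=0 FIRE
t=8: input=4 -> V=0 FIRE
t=9: input=4 -> V=0 FIRE
t=10: input=0 -> V=0
t=11: input=2 -> V=16

Answer: 3 2 1 1 1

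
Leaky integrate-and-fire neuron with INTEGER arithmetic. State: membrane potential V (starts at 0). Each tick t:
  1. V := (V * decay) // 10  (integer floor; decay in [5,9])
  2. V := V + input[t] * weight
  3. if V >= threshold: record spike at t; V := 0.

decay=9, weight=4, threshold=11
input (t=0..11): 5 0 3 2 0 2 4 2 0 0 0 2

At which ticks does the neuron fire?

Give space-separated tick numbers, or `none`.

t=0: input=5 -> V=0 FIRE
t=1: input=0 -> V=0
t=2: input=3 -> V=0 FIRE
t=3: input=2 -> V=8
t=4: input=0 -> V=7
t=5: input=2 -> V=0 FIRE
t=6: input=4 -> V=0 FIRE
t=7: input=2 -> V=8
t=8: input=0 -> V=7
t=9: input=0 -> V=6
t=10: input=0 -> V=5
t=11: input=2 -> V=0 FIRE

Answer: 0 2 5 6 11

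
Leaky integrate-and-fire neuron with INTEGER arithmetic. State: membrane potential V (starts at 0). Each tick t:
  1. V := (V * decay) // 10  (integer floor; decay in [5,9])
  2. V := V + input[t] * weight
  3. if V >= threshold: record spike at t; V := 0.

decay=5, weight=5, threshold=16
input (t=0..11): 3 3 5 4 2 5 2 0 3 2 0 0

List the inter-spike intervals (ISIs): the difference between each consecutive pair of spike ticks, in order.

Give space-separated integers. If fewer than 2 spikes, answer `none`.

Answer: 1 1 2 3

Derivation:
t=0: input=3 -> V=15
t=1: input=3 -> V=0 FIRE
t=2: input=5 -> V=0 FIRE
t=3: input=4 -> V=0 FIRE
t=4: input=2 -> V=10
t=5: input=5 -> V=0 FIRE
t=6: input=2 -> V=10
t=7: input=0 -> V=5
t=8: input=3 -> V=0 FIRE
t=9: input=2 -> V=10
t=10: input=0 -> V=5
t=11: input=0 -> V=2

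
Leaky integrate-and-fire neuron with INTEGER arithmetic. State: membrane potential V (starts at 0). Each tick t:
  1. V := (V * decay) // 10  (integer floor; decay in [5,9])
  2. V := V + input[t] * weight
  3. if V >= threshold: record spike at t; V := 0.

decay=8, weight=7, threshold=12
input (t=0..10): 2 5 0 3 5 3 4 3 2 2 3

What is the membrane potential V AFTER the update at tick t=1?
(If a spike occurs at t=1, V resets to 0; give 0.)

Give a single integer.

Answer: 0

Derivation:
t=0: input=2 -> V=0 FIRE
t=1: input=5 -> V=0 FIRE
t=2: input=0 -> V=0
t=3: input=3 -> V=0 FIRE
t=4: input=5 -> V=0 FIRE
t=5: input=3 -> V=0 FIRE
t=6: input=4 -> V=0 FIRE
t=7: input=3 -> V=0 FIRE
t=8: input=2 -> V=0 FIRE
t=9: input=2 -> V=0 FIRE
t=10: input=3 -> V=0 FIRE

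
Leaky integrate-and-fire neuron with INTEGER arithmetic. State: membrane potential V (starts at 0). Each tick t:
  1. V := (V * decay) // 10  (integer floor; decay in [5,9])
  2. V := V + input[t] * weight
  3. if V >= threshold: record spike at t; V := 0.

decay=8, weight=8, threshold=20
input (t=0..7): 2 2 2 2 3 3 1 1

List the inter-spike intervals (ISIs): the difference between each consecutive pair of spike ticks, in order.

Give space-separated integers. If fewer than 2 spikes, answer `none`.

t=0: input=2 -> V=16
t=1: input=2 -> V=0 FIRE
t=2: input=2 -> V=16
t=3: input=2 -> V=0 FIRE
t=4: input=3 -> V=0 FIRE
t=5: input=3 -> V=0 FIRE
t=6: input=1 -> V=8
t=7: input=1 -> V=14

Answer: 2 1 1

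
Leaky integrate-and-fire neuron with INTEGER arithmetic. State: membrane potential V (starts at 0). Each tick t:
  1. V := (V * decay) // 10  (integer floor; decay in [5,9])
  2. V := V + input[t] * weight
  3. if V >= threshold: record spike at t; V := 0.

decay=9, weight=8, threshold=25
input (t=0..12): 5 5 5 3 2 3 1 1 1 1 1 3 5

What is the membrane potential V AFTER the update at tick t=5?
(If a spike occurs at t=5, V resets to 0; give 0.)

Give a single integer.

t=0: input=5 -> V=0 FIRE
t=1: input=5 -> V=0 FIRE
t=2: input=5 -> V=0 FIRE
t=3: input=3 -> V=24
t=4: input=2 -> V=0 FIRE
t=5: input=3 -> V=24
t=6: input=1 -> V=0 FIRE
t=7: input=1 -> V=8
t=8: input=1 -> V=15
t=9: input=1 -> V=21
t=10: input=1 -> V=0 FIRE
t=11: input=3 -> V=24
t=12: input=5 -> V=0 FIRE

Answer: 24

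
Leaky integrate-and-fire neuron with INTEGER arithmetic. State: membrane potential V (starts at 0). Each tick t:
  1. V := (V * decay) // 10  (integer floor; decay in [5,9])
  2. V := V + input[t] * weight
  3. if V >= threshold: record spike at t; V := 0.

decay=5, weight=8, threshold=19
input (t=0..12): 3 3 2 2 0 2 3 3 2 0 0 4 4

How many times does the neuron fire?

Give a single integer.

t=0: input=3 -> V=0 FIRE
t=1: input=3 -> V=0 FIRE
t=2: input=2 -> V=16
t=3: input=2 -> V=0 FIRE
t=4: input=0 -> V=0
t=5: input=2 -> V=16
t=6: input=3 -> V=0 FIRE
t=7: input=3 -> V=0 FIRE
t=8: input=2 -> V=16
t=9: input=0 -> V=8
t=10: input=0 -> V=4
t=11: input=4 -> V=0 FIRE
t=12: input=4 -> V=0 FIRE

Answer: 7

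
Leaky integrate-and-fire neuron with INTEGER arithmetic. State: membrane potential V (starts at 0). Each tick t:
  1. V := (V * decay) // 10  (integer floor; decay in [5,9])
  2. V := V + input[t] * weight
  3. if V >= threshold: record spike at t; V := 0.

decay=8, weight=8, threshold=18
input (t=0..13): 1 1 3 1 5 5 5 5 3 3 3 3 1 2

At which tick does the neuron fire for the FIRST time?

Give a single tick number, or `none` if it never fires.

Answer: 2

Derivation:
t=0: input=1 -> V=8
t=1: input=1 -> V=14
t=2: input=3 -> V=0 FIRE
t=3: input=1 -> V=8
t=4: input=5 -> V=0 FIRE
t=5: input=5 -> V=0 FIRE
t=6: input=5 -> V=0 FIRE
t=7: input=5 -> V=0 FIRE
t=8: input=3 -> V=0 FIRE
t=9: input=3 -> V=0 FIRE
t=10: input=3 -> V=0 FIRE
t=11: input=3 -> V=0 FIRE
t=12: input=1 -> V=8
t=13: input=2 -> V=0 FIRE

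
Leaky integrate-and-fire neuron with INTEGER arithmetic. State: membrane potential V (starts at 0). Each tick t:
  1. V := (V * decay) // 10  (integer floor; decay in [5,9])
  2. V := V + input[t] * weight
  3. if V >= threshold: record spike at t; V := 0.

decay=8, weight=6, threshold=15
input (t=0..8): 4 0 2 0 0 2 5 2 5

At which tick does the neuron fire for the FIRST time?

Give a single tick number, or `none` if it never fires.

t=0: input=4 -> V=0 FIRE
t=1: input=0 -> V=0
t=2: input=2 -> V=12
t=3: input=0 -> V=9
t=4: input=0 -> V=7
t=5: input=2 -> V=0 FIRE
t=6: input=5 -> V=0 FIRE
t=7: input=2 -> V=12
t=8: input=5 -> V=0 FIRE

Answer: 0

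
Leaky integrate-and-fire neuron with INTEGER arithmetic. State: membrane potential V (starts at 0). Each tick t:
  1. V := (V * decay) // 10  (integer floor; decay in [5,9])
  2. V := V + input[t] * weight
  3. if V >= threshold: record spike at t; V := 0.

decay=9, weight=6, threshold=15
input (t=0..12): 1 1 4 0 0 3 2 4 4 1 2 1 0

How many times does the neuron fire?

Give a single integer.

t=0: input=1 -> V=6
t=1: input=1 -> V=11
t=2: input=4 -> V=0 FIRE
t=3: input=0 -> V=0
t=4: input=0 -> V=0
t=5: input=3 -> V=0 FIRE
t=6: input=2 -> V=12
t=7: input=4 -> V=0 FIRE
t=8: input=4 -> V=0 FIRE
t=9: input=1 -> V=6
t=10: input=2 -> V=0 FIRE
t=11: input=1 -> V=6
t=12: input=0 -> V=5

Answer: 5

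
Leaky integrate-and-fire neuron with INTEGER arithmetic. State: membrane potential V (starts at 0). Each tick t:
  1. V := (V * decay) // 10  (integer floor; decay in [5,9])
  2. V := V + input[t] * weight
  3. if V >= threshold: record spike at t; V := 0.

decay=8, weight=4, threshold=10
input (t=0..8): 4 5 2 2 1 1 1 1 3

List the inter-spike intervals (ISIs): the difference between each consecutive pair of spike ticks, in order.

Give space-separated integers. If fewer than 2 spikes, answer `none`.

t=0: input=4 -> V=0 FIRE
t=1: input=5 -> V=0 FIRE
t=2: input=2 -> V=8
t=3: input=2 -> V=0 FIRE
t=4: input=1 -> V=4
t=5: input=1 -> V=7
t=6: input=1 -> V=9
t=7: input=1 -> V=0 FIRE
t=8: input=3 -> V=0 FIRE

Answer: 1 2 4 1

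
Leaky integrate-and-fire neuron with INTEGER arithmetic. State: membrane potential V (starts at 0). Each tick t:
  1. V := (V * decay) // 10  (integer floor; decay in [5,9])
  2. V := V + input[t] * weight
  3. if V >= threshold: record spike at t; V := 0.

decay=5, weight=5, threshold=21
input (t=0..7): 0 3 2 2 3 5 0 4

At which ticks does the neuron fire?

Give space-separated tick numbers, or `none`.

Answer: 4 5

Derivation:
t=0: input=0 -> V=0
t=1: input=3 -> V=15
t=2: input=2 -> V=17
t=3: input=2 -> V=18
t=4: input=3 -> V=0 FIRE
t=5: input=5 -> V=0 FIRE
t=6: input=0 -> V=0
t=7: input=4 -> V=20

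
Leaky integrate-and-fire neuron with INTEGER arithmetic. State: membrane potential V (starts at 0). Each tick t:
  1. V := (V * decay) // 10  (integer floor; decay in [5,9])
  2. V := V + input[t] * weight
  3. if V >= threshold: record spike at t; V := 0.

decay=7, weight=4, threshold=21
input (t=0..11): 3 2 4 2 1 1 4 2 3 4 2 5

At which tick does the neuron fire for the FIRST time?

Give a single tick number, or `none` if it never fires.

Answer: 2

Derivation:
t=0: input=3 -> V=12
t=1: input=2 -> V=16
t=2: input=4 -> V=0 FIRE
t=3: input=2 -> V=8
t=4: input=1 -> V=9
t=5: input=1 -> V=10
t=6: input=4 -> V=0 FIRE
t=7: input=2 -> V=8
t=8: input=3 -> V=17
t=9: input=4 -> V=0 FIRE
t=10: input=2 -> V=8
t=11: input=5 -> V=0 FIRE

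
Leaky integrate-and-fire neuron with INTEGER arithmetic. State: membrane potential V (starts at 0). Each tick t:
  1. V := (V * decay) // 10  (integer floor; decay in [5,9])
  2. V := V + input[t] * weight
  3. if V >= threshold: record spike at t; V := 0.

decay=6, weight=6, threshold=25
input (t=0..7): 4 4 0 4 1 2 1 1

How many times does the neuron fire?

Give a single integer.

t=0: input=4 -> V=24
t=1: input=4 -> V=0 FIRE
t=2: input=0 -> V=0
t=3: input=4 -> V=24
t=4: input=1 -> V=20
t=5: input=2 -> V=24
t=6: input=1 -> V=20
t=7: input=1 -> V=18

Answer: 1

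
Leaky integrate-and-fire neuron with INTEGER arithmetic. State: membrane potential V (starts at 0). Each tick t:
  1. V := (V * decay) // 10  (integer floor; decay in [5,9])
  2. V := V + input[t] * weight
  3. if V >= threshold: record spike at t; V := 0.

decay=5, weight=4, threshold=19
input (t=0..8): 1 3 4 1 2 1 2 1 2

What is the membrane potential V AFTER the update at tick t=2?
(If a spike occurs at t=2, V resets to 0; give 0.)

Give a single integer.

t=0: input=1 -> V=4
t=1: input=3 -> V=14
t=2: input=4 -> V=0 FIRE
t=3: input=1 -> V=4
t=4: input=2 -> V=10
t=5: input=1 -> V=9
t=6: input=2 -> V=12
t=7: input=1 -> V=10
t=8: input=2 -> V=13

Answer: 0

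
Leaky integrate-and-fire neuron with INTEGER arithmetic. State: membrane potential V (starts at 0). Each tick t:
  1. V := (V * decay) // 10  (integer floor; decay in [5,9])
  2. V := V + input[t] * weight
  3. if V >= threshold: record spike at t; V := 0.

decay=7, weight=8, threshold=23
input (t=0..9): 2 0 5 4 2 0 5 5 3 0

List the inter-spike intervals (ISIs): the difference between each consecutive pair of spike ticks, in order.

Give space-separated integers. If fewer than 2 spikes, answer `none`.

t=0: input=2 -> V=16
t=1: input=0 -> V=11
t=2: input=5 -> V=0 FIRE
t=3: input=4 -> V=0 FIRE
t=4: input=2 -> V=16
t=5: input=0 -> V=11
t=6: input=5 -> V=0 FIRE
t=7: input=5 -> V=0 FIRE
t=8: input=3 -> V=0 FIRE
t=9: input=0 -> V=0

Answer: 1 3 1 1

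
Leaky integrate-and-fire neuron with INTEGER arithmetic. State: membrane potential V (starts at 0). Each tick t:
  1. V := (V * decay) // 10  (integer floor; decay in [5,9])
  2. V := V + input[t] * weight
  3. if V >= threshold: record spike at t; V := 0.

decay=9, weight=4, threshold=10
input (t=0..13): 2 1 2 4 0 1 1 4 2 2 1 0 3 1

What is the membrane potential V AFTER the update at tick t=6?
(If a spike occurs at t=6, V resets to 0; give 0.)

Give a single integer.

t=0: input=2 -> V=8
t=1: input=1 -> V=0 FIRE
t=2: input=2 -> V=8
t=3: input=4 -> V=0 FIRE
t=4: input=0 -> V=0
t=5: input=1 -> V=4
t=6: input=1 -> V=7
t=7: input=4 -> V=0 FIRE
t=8: input=2 -> V=8
t=9: input=2 -> V=0 FIRE
t=10: input=1 -> V=4
t=11: input=0 -> V=3
t=12: input=3 -> V=0 FIRE
t=13: input=1 -> V=4

Answer: 7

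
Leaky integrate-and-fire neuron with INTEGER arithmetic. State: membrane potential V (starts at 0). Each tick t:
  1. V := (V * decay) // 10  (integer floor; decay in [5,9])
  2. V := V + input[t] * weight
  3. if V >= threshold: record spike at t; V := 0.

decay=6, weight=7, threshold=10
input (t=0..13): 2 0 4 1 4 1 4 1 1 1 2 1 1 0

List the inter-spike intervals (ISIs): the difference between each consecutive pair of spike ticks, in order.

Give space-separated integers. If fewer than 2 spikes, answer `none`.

t=0: input=2 -> V=0 FIRE
t=1: input=0 -> V=0
t=2: input=4 -> V=0 FIRE
t=3: input=1 -> V=7
t=4: input=4 -> V=0 FIRE
t=5: input=1 -> V=7
t=6: input=4 -> V=0 FIRE
t=7: input=1 -> V=7
t=8: input=1 -> V=0 FIRE
t=9: input=1 -> V=7
t=10: input=2 -> V=0 FIRE
t=11: input=1 -> V=7
t=12: input=1 -> V=0 FIRE
t=13: input=0 -> V=0

Answer: 2 2 2 2 2 2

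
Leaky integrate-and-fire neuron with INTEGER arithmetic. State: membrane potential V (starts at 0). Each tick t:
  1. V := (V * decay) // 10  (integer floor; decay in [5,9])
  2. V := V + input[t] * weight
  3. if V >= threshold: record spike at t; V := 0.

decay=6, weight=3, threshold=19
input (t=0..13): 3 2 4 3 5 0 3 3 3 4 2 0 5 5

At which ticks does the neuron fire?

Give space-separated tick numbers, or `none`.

Answer: 3 8 12

Derivation:
t=0: input=3 -> V=9
t=1: input=2 -> V=11
t=2: input=4 -> V=18
t=3: input=3 -> V=0 FIRE
t=4: input=5 -> V=15
t=5: input=0 -> V=9
t=6: input=3 -> V=14
t=7: input=3 -> V=17
t=8: input=3 -> V=0 FIRE
t=9: input=4 -> V=12
t=10: input=2 -> V=13
t=11: input=0 -> V=7
t=12: input=5 -> V=0 FIRE
t=13: input=5 -> V=15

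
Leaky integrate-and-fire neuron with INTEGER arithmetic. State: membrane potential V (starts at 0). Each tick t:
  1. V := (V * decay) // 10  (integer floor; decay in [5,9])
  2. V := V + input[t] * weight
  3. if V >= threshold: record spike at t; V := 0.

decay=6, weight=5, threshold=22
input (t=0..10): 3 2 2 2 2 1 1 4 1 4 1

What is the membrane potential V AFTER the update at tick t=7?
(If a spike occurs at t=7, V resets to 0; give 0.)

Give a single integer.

Answer: 0

Derivation:
t=0: input=3 -> V=15
t=1: input=2 -> V=19
t=2: input=2 -> V=21
t=3: input=2 -> V=0 FIRE
t=4: input=2 -> V=10
t=5: input=1 -> V=11
t=6: input=1 -> V=11
t=7: input=4 -> V=0 FIRE
t=8: input=1 -> V=5
t=9: input=4 -> V=0 FIRE
t=10: input=1 -> V=5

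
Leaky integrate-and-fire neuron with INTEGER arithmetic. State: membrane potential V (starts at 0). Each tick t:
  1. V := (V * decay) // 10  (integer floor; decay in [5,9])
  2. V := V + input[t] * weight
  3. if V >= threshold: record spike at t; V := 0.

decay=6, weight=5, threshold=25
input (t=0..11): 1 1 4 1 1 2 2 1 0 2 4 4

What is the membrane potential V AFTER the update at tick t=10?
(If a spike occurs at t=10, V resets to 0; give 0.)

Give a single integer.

t=0: input=1 -> V=5
t=1: input=1 -> V=8
t=2: input=4 -> V=24
t=3: input=1 -> V=19
t=4: input=1 -> V=16
t=5: input=2 -> V=19
t=6: input=2 -> V=21
t=7: input=1 -> V=17
t=8: input=0 -> V=10
t=9: input=2 -> V=16
t=10: input=4 -> V=0 FIRE
t=11: input=4 -> V=20

Answer: 0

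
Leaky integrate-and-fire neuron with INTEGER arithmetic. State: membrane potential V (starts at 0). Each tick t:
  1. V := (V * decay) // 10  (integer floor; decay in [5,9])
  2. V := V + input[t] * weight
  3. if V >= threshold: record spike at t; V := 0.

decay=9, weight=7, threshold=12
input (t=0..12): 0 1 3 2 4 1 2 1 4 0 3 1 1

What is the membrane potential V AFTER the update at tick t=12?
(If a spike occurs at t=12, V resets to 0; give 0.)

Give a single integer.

Answer: 0

Derivation:
t=0: input=0 -> V=0
t=1: input=1 -> V=7
t=2: input=3 -> V=0 FIRE
t=3: input=2 -> V=0 FIRE
t=4: input=4 -> V=0 FIRE
t=5: input=1 -> V=7
t=6: input=2 -> V=0 FIRE
t=7: input=1 -> V=7
t=8: input=4 -> V=0 FIRE
t=9: input=0 -> V=0
t=10: input=3 -> V=0 FIRE
t=11: input=1 -> V=7
t=12: input=1 -> V=0 FIRE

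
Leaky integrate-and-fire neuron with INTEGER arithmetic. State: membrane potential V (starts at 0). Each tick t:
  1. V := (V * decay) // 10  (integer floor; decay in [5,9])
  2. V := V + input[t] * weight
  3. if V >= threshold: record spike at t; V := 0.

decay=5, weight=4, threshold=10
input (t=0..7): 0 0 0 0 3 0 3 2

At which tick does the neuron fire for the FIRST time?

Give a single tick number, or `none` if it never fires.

t=0: input=0 -> V=0
t=1: input=0 -> V=0
t=2: input=0 -> V=0
t=3: input=0 -> V=0
t=4: input=3 -> V=0 FIRE
t=5: input=0 -> V=0
t=6: input=3 -> V=0 FIRE
t=7: input=2 -> V=8

Answer: 4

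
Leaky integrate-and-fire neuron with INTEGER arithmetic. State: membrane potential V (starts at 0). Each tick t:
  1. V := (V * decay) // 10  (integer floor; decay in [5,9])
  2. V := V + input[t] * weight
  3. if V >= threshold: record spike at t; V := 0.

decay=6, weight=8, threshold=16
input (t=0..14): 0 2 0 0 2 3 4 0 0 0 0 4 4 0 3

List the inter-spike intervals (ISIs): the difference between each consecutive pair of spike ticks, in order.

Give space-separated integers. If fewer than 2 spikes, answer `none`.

t=0: input=0 -> V=0
t=1: input=2 -> V=0 FIRE
t=2: input=0 -> V=0
t=3: input=0 -> V=0
t=4: input=2 -> V=0 FIRE
t=5: input=3 -> V=0 FIRE
t=6: input=4 -> V=0 FIRE
t=7: input=0 -> V=0
t=8: input=0 -> V=0
t=9: input=0 -> V=0
t=10: input=0 -> V=0
t=11: input=4 -> V=0 FIRE
t=12: input=4 -> V=0 FIRE
t=13: input=0 -> V=0
t=14: input=3 -> V=0 FIRE

Answer: 3 1 1 5 1 2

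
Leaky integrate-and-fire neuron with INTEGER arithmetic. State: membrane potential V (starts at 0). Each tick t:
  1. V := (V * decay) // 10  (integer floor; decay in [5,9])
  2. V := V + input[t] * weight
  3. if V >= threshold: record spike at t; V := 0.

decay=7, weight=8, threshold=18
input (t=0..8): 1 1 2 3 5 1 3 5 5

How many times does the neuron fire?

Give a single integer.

Answer: 6

Derivation:
t=0: input=1 -> V=8
t=1: input=1 -> V=13
t=2: input=2 -> V=0 FIRE
t=3: input=3 -> V=0 FIRE
t=4: input=5 -> V=0 FIRE
t=5: input=1 -> V=8
t=6: input=3 -> V=0 FIRE
t=7: input=5 -> V=0 FIRE
t=8: input=5 -> V=0 FIRE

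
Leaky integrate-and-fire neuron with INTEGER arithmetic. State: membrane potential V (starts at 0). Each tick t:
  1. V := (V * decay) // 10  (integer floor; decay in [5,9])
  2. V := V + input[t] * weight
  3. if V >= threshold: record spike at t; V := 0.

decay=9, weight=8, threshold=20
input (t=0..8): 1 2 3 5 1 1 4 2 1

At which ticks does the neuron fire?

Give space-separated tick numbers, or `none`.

Answer: 1 2 3 6 8

Derivation:
t=0: input=1 -> V=8
t=1: input=2 -> V=0 FIRE
t=2: input=3 -> V=0 FIRE
t=3: input=5 -> V=0 FIRE
t=4: input=1 -> V=8
t=5: input=1 -> V=15
t=6: input=4 -> V=0 FIRE
t=7: input=2 -> V=16
t=8: input=1 -> V=0 FIRE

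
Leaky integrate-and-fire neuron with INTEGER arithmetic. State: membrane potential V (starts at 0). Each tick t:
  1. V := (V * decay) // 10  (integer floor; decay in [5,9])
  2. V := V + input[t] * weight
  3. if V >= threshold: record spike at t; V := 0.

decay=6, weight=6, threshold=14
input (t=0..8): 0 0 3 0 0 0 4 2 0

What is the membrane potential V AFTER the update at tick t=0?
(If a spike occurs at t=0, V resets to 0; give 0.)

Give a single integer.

Answer: 0

Derivation:
t=0: input=0 -> V=0
t=1: input=0 -> V=0
t=2: input=3 -> V=0 FIRE
t=3: input=0 -> V=0
t=4: input=0 -> V=0
t=5: input=0 -> V=0
t=6: input=4 -> V=0 FIRE
t=7: input=2 -> V=12
t=8: input=0 -> V=7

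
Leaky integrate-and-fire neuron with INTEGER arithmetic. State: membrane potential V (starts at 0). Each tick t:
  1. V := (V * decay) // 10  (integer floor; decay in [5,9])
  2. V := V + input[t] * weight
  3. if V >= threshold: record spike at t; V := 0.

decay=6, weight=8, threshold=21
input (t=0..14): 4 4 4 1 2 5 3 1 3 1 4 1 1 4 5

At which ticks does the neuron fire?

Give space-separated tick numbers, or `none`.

t=0: input=4 -> V=0 FIRE
t=1: input=4 -> V=0 FIRE
t=2: input=4 -> V=0 FIRE
t=3: input=1 -> V=8
t=4: input=2 -> V=20
t=5: input=5 -> V=0 FIRE
t=6: input=3 -> V=0 FIRE
t=7: input=1 -> V=8
t=8: input=3 -> V=0 FIRE
t=9: input=1 -> V=8
t=10: input=4 -> V=0 FIRE
t=11: input=1 -> V=8
t=12: input=1 -> V=12
t=13: input=4 -> V=0 FIRE
t=14: input=5 -> V=0 FIRE

Answer: 0 1 2 5 6 8 10 13 14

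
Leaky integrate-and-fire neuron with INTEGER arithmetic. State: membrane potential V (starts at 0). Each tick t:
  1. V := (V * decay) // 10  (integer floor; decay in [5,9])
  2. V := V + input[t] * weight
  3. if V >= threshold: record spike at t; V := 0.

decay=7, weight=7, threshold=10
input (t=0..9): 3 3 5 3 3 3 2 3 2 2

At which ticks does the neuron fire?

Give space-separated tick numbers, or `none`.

Answer: 0 1 2 3 4 5 6 7 8 9

Derivation:
t=0: input=3 -> V=0 FIRE
t=1: input=3 -> V=0 FIRE
t=2: input=5 -> V=0 FIRE
t=3: input=3 -> V=0 FIRE
t=4: input=3 -> V=0 FIRE
t=5: input=3 -> V=0 FIRE
t=6: input=2 -> V=0 FIRE
t=7: input=3 -> V=0 FIRE
t=8: input=2 -> V=0 FIRE
t=9: input=2 -> V=0 FIRE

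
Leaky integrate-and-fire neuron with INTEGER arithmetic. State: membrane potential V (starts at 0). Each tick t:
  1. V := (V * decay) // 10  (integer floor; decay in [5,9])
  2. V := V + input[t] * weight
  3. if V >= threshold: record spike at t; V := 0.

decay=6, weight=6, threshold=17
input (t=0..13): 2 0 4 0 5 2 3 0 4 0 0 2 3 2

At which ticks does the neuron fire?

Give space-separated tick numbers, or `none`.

Answer: 2 4 6 8 12

Derivation:
t=0: input=2 -> V=12
t=1: input=0 -> V=7
t=2: input=4 -> V=0 FIRE
t=3: input=0 -> V=0
t=4: input=5 -> V=0 FIRE
t=5: input=2 -> V=12
t=6: input=3 -> V=0 FIRE
t=7: input=0 -> V=0
t=8: input=4 -> V=0 FIRE
t=9: input=0 -> V=0
t=10: input=0 -> V=0
t=11: input=2 -> V=12
t=12: input=3 -> V=0 FIRE
t=13: input=2 -> V=12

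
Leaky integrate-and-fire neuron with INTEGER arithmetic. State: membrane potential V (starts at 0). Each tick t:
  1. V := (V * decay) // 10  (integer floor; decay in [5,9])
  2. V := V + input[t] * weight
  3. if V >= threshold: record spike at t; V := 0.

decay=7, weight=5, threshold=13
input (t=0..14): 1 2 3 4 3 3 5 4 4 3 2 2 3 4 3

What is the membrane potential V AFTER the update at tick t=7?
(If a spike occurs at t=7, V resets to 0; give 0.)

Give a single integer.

Answer: 0

Derivation:
t=0: input=1 -> V=5
t=1: input=2 -> V=0 FIRE
t=2: input=3 -> V=0 FIRE
t=3: input=4 -> V=0 FIRE
t=4: input=3 -> V=0 FIRE
t=5: input=3 -> V=0 FIRE
t=6: input=5 -> V=0 FIRE
t=7: input=4 -> V=0 FIRE
t=8: input=4 -> V=0 FIRE
t=9: input=3 -> V=0 FIRE
t=10: input=2 -> V=10
t=11: input=2 -> V=0 FIRE
t=12: input=3 -> V=0 FIRE
t=13: input=4 -> V=0 FIRE
t=14: input=3 -> V=0 FIRE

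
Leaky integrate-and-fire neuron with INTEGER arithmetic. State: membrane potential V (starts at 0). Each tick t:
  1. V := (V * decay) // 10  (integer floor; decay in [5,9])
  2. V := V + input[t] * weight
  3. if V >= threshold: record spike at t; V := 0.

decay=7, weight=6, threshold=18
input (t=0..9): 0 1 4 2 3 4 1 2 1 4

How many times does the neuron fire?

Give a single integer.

t=0: input=0 -> V=0
t=1: input=1 -> V=6
t=2: input=4 -> V=0 FIRE
t=3: input=2 -> V=12
t=4: input=3 -> V=0 FIRE
t=5: input=4 -> V=0 FIRE
t=6: input=1 -> V=6
t=7: input=2 -> V=16
t=8: input=1 -> V=17
t=9: input=4 -> V=0 FIRE

Answer: 4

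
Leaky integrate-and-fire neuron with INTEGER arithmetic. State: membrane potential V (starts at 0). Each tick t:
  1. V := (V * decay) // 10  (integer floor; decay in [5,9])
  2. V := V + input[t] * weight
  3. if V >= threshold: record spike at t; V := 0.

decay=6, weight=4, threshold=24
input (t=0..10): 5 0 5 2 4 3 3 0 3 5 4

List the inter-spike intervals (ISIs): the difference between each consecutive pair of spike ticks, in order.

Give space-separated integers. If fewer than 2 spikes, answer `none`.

Answer: 3 4

Derivation:
t=0: input=5 -> V=20
t=1: input=0 -> V=12
t=2: input=5 -> V=0 FIRE
t=3: input=2 -> V=8
t=4: input=4 -> V=20
t=5: input=3 -> V=0 FIRE
t=6: input=3 -> V=12
t=7: input=0 -> V=7
t=8: input=3 -> V=16
t=9: input=5 -> V=0 FIRE
t=10: input=4 -> V=16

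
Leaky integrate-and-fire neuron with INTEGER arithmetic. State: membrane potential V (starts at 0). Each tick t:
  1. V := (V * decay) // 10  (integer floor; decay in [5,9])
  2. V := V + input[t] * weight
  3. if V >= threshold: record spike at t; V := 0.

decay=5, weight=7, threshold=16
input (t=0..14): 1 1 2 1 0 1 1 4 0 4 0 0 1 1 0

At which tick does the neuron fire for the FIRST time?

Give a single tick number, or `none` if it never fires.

t=0: input=1 -> V=7
t=1: input=1 -> V=10
t=2: input=2 -> V=0 FIRE
t=3: input=1 -> V=7
t=4: input=0 -> V=3
t=5: input=1 -> V=8
t=6: input=1 -> V=11
t=7: input=4 -> V=0 FIRE
t=8: input=0 -> V=0
t=9: input=4 -> V=0 FIRE
t=10: input=0 -> V=0
t=11: input=0 -> V=0
t=12: input=1 -> V=7
t=13: input=1 -> V=10
t=14: input=0 -> V=5

Answer: 2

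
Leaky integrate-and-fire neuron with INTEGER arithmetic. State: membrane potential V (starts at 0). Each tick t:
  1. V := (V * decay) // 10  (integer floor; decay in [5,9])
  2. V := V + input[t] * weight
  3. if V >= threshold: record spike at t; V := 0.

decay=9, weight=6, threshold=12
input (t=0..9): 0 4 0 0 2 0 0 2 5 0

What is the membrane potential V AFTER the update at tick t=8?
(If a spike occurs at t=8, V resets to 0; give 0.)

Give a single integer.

Answer: 0

Derivation:
t=0: input=0 -> V=0
t=1: input=4 -> V=0 FIRE
t=2: input=0 -> V=0
t=3: input=0 -> V=0
t=4: input=2 -> V=0 FIRE
t=5: input=0 -> V=0
t=6: input=0 -> V=0
t=7: input=2 -> V=0 FIRE
t=8: input=5 -> V=0 FIRE
t=9: input=0 -> V=0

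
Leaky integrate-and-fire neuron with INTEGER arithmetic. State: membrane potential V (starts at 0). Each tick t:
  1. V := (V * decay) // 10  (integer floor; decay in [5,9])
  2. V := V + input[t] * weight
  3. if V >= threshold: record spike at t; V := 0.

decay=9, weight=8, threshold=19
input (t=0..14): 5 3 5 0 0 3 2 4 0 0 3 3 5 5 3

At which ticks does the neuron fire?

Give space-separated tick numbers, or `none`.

Answer: 0 1 2 5 7 10 11 12 13 14

Derivation:
t=0: input=5 -> V=0 FIRE
t=1: input=3 -> V=0 FIRE
t=2: input=5 -> V=0 FIRE
t=3: input=0 -> V=0
t=4: input=0 -> V=0
t=5: input=3 -> V=0 FIRE
t=6: input=2 -> V=16
t=7: input=4 -> V=0 FIRE
t=8: input=0 -> V=0
t=9: input=0 -> V=0
t=10: input=3 -> V=0 FIRE
t=11: input=3 -> V=0 FIRE
t=12: input=5 -> V=0 FIRE
t=13: input=5 -> V=0 FIRE
t=14: input=3 -> V=0 FIRE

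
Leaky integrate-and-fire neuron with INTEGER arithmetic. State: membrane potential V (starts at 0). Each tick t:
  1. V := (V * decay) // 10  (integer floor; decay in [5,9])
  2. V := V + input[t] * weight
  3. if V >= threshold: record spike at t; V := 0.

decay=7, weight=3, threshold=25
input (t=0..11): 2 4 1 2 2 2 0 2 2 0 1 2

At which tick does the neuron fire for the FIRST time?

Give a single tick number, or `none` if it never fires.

Answer: none

Derivation:
t=0: input=2 -> V=6
t=1: input=4 -> V=16
t=2: input=1 -> V=14
t=3: input=2 -> V=15
t=4: input=2 -> V=16
t=5: input=2 -> V=17
t=6: input=0 -> V=11
t=7: input=2 -> V=13
t=8: input=2 -> V=15
t=9: input=0 -> V=10
t=10: input=1 -> V=10
t=11: input=2 -> V=13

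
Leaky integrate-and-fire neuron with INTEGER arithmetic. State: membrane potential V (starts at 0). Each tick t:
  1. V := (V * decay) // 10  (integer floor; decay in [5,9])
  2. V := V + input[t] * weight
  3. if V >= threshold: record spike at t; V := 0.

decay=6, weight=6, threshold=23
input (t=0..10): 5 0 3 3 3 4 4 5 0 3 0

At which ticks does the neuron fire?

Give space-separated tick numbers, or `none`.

Answer: 0 3 5 6 7

Derivation:
t=0: input=5 -> V=0 FIRE
t=1: input=0 -> V=0
t=2: input=3 -> V=18
t=3: input=3 -> V=0 FIRE
t=4: input=3 -> V=18
t=5: input=4 -> V=0 FIRE
t=6: input=4 -> V=0 FIRE
t=7: input=5 -> V=0 FIRE
t=8: input=0 -> V=0
t=9: input=3 -> V=18
t=10: input=0 -> V=10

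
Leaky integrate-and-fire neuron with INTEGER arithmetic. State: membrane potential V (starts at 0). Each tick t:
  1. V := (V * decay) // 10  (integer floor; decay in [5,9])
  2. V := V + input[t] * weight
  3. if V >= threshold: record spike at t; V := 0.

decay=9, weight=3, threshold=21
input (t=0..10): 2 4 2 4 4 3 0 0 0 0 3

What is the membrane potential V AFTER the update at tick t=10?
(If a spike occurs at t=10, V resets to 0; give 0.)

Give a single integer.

t=0: input=2 -> V=6
t=1: input=4 -> V=17
t=2: input=2 -> V=0 FIRE
t=3: input=4 -> V=12
t=4: input=4 -> V=0 FIRE
t=5: input=3 -> V=9
t=6: input=0 -> V=8
t=7: input=0 -> V=7
t=8: input=0 -> V=6
t=9: input=0 -> V=5
t=10: input=3 -> V=13

Answer: 13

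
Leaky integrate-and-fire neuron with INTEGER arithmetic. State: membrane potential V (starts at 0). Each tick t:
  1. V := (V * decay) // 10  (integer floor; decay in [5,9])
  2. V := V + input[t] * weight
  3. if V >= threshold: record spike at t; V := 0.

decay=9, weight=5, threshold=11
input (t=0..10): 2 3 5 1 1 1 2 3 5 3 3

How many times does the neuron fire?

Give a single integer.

t=0: input=2 -> V=10
t=1: input=3 -> V=0 FIRE
t=2: input=5 -> V=0 FIRE
t=3: input=1 -> V=5
t=4: input=1 -> V=9
t=5: input=1 -> V=0 FIRE
t=6: input=2 -> V=10
t=7: input=3 -> V=0 FIRE
t=8: input=5 -> V=0 FIRE
t=9: input=3 -> V=0 FIRE
t=10: input=3 -> V=0 FIRE

Answer: 7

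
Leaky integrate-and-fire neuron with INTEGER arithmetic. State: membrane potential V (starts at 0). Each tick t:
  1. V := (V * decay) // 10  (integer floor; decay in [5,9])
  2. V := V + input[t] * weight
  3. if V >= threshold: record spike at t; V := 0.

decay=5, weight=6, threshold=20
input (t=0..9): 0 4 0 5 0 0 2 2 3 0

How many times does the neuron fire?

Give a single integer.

Answer: 3

Derivation:
t=0: input=0 -> V=0
t=1: input=4 -> V=0 FIRE
t=2: input=0 -> V=0
t=3: input=5 -> V=0 FIRE
t=4: input=0 -> V=0
t=5: input=0 -> V=0
t=6: input=2 -> V=12
t=7: input=2 -> V=18
t=8: input=3 -> V=0 FIRE
t=9: input=0 -> V=0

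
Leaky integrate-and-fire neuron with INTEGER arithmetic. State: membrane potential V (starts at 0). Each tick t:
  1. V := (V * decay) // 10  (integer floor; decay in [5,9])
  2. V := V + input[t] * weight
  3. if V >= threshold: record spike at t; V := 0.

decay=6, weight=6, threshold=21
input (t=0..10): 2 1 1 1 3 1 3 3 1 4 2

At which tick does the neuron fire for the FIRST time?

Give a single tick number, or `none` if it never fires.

Answer: 4

Derivation:
t=0: input=2 -> V=12
t=1: input=1 -> V=13
t=2: input=1 -> V=13
t=3: input=1 -> V=13
t=4: input=3 -> V=0 FIRE
t=5: input=1 -> V=6
t=6: input=3 -> V=0 FIRE
t=7: input=3 -> V=18
t=8: input=1 -> V=16
t=9: input=4 -> V=0 FIRE
t=10: input=2 -> V=12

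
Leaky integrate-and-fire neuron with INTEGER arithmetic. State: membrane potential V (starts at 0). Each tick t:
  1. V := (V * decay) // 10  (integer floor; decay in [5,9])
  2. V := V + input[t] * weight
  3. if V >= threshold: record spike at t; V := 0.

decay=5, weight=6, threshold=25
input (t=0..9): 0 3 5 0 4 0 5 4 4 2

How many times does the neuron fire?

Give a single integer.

t=0: input=0 -> V=0
t=1: input=3 -> V=18
t=2: input=5 -> V=0 FIRE
t=3: input=0 -> V=0
t=4: input=4 -> V=24
t=5: input=0 -> V=12
t=6: input=5 -> V=0 FIRE
t=7: input=4 -> V=24
t=8: input=4 -> V=0 FIRE
t=9: input=2 -> V=12

Answer: 3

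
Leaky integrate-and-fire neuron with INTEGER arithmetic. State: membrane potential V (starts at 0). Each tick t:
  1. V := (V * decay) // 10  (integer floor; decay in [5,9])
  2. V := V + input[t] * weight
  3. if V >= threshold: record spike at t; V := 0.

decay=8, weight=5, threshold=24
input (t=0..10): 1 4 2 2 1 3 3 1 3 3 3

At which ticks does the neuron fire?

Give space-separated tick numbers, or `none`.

t=0: input=1 -> V=5
t=1: input=4 -> V=0 FIRE
t=2: input=2 -> V=10
t=3: input=2 -> V=18
t=4: input=1 -> V=19
t=5: input=3 -> V=0 FIRE
t=6: input=3 -> V=15
t=7: input=1 -> V=17
t=8: input=3 -> V=0 FIRE
t=9: input=3 -> V=15
t=10: input=3 -> V=0 FIRE

Answer: 1 5 8 10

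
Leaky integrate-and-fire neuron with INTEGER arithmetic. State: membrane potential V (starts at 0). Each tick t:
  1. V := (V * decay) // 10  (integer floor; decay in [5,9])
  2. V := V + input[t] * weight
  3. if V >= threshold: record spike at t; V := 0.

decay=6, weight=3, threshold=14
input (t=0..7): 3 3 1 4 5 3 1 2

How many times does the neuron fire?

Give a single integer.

Answer: 2

Derivation:
t=0: input=3 -> V=9
t=1: input=3 -> V=0 FIRE
t=2: input=1 -> V=3
t=3: input=4 -> V=13
t=4: input=5 -> V=0 FIRE
t=5: input=3 -> V=9
t=6: input=1 -> V=8
t=7: input=2 -> V=10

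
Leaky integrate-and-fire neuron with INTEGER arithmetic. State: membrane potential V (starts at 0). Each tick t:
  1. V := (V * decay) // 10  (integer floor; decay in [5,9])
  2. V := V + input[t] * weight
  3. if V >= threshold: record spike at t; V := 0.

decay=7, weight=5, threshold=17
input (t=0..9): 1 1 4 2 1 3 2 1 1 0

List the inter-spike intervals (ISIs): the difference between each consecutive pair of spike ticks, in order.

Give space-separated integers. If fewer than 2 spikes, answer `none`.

t=0: input=1 -> V=5
t=1: input=1 -> V=8
t=2: input=4 -> V=0 FIRE
t=3: input=2 -> V=10
t=4: input=1 -> V=12
t=5: input=3 -> V=0 FIRE
t=6: input=2 -> V=10
t=7: input=1 -> V=12
t=8: input=1 -> V=13
t=9: input=0 -> V=9

Answer: 3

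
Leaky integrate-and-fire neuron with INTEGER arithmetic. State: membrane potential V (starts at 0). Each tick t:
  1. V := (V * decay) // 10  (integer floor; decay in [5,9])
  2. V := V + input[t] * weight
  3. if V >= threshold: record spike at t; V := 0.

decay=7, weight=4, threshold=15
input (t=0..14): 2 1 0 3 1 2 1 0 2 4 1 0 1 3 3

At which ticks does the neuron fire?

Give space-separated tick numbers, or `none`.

t=0: input=2 -> V=8
t=1: input=1 -> V=9
t=2: input=0 -> V=6
t=3: input=3 -> V=0 FIRE
t=4: input=1 -> V=4
t=5: input=2 -> V=10
t=6: input=1 -> V=11
t=7: input=0 -> V=7
t=8: input=2 -> V=12
t=9: input=4 -> V=0 FIRE
t=10: input=1 -> V=4
t=11: input=0 -> V=2
t=12: input=1 -> V=5
t=13: input=3 -> V=0 FIRE
t=14: input=3 -> V=12

Answer: 3 9 13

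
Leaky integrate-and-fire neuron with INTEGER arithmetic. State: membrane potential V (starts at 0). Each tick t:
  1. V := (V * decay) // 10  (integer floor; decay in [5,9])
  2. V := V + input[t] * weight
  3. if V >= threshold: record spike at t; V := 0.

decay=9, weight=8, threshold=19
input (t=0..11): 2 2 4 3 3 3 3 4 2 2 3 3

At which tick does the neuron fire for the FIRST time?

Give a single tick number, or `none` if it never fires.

Answer: 1

Derivation:
t=0: input=2 -> V=16
t=1: input=2 -> V=0 FIRE
t=2: input=4 -> V=0 FIRE
t=3: input=3 -> V=0 FIRE
t=4: input=3 -> V=0 FIRE
t=5: input=3 -> V=0 FIRE
t=6: input=3 -> V=0 FIRE
t=7: input=4 -> V=0 FIRE
t=8: input=2 -> V=16
t=9: input=2 -> V=0 FIRE
t=10: input=3 -> V=0 FIRE
t=11: input=3 -> V=0 FIRE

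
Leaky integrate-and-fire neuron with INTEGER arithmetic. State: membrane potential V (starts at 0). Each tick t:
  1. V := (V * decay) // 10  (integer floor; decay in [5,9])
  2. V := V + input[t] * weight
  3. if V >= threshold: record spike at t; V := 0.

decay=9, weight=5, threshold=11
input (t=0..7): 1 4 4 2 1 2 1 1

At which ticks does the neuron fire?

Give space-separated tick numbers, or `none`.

Answer: 1 2 4 6

Derivation:
t=0: input=1 -> V=5
t=1: input=4 -> V=0 FIRE
t=2: input=4 -> V=0 FIRE
t=3: input=2 -> V=10
t=4: input=1 -> V=0 FIRE
t=5: input=2 -> V=10
t=6: input=1 -> V=0 FIRE
t=7: input=1 -> V=5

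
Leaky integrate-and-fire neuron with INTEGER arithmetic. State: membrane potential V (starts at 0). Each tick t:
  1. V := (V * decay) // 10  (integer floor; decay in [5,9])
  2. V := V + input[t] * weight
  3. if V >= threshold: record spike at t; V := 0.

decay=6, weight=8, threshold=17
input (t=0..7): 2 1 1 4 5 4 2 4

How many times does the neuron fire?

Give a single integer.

Answer: 5

Derivation:
t=0: input=2 -> V=16
t=1: input=1 -> V=0 FIRE
t=2: input=1 -> V=8
t=3: input=4 -> V=0 FIRE
t=4: input=5 -> V=0 FIRE
t=5: input=4 -> V=0 FIRE
t=6: input=2 -> V=16
t=7: input=4 -> V=0 FIRE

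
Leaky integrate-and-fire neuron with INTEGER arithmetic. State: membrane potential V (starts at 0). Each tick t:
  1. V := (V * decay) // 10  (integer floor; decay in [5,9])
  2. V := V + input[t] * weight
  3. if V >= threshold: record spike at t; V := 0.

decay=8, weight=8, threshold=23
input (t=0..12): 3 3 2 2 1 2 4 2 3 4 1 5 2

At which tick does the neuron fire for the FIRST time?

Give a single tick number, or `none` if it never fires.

Answer: 0

Derivation:
t=0: input=3 -> V=0 FIRE
t=1: input=3 -> V=0 FIRE
t=2: input=2 -> V=16
t=3: input=2 -> V=0 FIRE
t=4: input=1 -> V=8
t=5: input=2 -> V=22
t=6: input=4 -> V=0 FIRE
t=7: input=2 -> V=16
t=8: input=3 -> V=0 FIRE
t=9: input=4 -> V=0 FIRE
t=10: input=1 -> V=8
t=11: input=5 -> V=0 FIRE
t=12: input=2 -> V=16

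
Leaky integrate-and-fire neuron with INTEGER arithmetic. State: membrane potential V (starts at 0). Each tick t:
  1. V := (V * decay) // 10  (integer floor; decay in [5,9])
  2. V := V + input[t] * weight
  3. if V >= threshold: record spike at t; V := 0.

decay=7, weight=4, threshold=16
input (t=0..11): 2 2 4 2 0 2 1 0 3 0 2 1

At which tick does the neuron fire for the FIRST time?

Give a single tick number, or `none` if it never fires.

Answer: 2

Derivation:
t=0: input=2 -> V=8
t=1: input=2 -> V=13
t=2: input=4 -> V=0 FIRE
t=3: input=2 -> V=8
t=4: input=0 -> V=5
t=5: input=2 -> V=11
t=6: input=1 -> V=11
t=7: input=0 -> V=7
t=8: input=3 -> V=0 FIRE
t=9: input=0 -> V=0
t=10: input=2 -> V=8
t=11: input=1 -> V=9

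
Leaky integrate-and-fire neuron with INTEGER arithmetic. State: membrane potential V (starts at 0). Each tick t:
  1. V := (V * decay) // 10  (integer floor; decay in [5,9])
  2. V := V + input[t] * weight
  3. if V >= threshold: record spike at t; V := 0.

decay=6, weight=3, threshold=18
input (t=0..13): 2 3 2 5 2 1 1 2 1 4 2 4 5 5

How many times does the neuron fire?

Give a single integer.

Answer: 3

Derivation:
t=0: input=2 -> V=6
t=1: input=3 -> V=12
t=2: input=2 -> V=13
t=3: input=5 -> V=0 FIRE
t=4: input=2 -> V=6
t=5: input=1 -> V=6
t=6: input=1 -> V=6
t=7: input=2 -> V=9
t=8: input=1 -> V=8
t=9: input=4 -> V=16
t=10: input=2 -> V=15
t=11: input=4 -> V=0 FIRE
t=12: input=5 -> V=15
t=13: input=5 -> V=0 FIRE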